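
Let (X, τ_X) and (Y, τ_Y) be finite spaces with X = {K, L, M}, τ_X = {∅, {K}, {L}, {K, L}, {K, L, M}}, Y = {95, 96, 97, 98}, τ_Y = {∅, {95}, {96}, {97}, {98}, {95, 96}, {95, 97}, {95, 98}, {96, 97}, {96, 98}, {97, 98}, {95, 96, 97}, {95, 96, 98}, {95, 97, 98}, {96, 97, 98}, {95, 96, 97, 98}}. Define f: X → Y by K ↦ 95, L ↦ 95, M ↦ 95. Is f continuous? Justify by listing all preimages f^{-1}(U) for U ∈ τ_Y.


f IS continuous.

Compute f^{-1}(U) for each U ∈ τ_Y:
  U = ∅: f^{-1}(U) = ∅ ∈ τ_X ✓.
  U = {95}: f^{-1}(U) = {K, L, M} ∈ τ_X ✓.
  U = {96}: f^{-1}(U) = ∅ ∈ τ_X ✓.
  U = {97}: f^{-1}(U) = ∅ ∈ τ_X ✓.
  U = {98}: f^{-1}(U) = ∅ ∈ τ_X ✓.
  U = {95, 96}: f^{-1}(U) = {K, L, M} ∈ τ_X ✓.
  U = {95, 97}: f^{-1}(U) = {K, L, M} ∈ τ_X ✓.
  U = {95, 98}: f^{-1}(U) = {K, L, M} ∈ τ_X ✓.
  U = {96, 97}: f^{-1}(U) = ∅ ∈ τ_X ✓.
  U = {96, 98}: f^{-1}(U) = ∅ ∈ τ_X ✓.
  U = {97, 98}: f^{-1}(U) = ∅ ∈ τ_X ✓.
  U = {95, 96, 97}: f^{-1}(U) = {K, L, M} ∈ τ_X ✓.
  U = {95, 96, 98}: f^{-1}(U) = {K, L, M} ∈ τ_X ✓.
  U = {95, 97, 98}: f^{-1}(U) = {K, L, M} ∈ τ_X ✓.
  U = {96, 97, 98}: f^{-1}(U) = ∅ ∈ τ_X ✓.
  U = {95, 96, 97, 98}: f^{-1}(U) = {K, L, M} ∈ τ_X ✓.
Every preimage lies in τ_X, so f IS continuous.


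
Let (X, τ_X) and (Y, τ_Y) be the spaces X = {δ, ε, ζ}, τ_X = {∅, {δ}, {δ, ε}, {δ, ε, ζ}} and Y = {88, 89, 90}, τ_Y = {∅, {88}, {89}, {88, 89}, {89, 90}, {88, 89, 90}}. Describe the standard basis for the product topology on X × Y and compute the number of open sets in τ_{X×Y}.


Basis B = {∅ × ∅, {δ} × {88}, {δ} × {89}, {δ} × {88, 89}, {δ, ε} × {88}, {δ} × {89, 90}, {δ, ε} × {89}, {δ} × {88, 89, 90}, {δ, ε, ζ} × {88}, {δ, ε, ζ} × {89}, {δ, ε} × {88, 89}, {δ, ε} × {89, 90}, {δ, ε} × {88, 89, 90}, {δ, ε, ζ} × {88, 89}, {δ, ε, ζ} × {89, 90}, {δ, ε, ζ} × {88, 89, 90}}; |τ_{X×Y}| = 40.

Enumerate products U × V with U ∈ τ_X, V ∈ τ_Y (deduplicated):
  ∅ × ∅ = {} (∅)
  {δ} × {88} = {(δ,88)}
  {δ} × {89} = {(δ,89)}
  {δ} × {88, 89} = {(δ,88), (δ,89)}
  {δ, ε} × {88} = {(δ,88), (ε,88)}
  {δ} × {89, 90} = {(δ,89), (δ,90)}
  {δ, ε} × {89} = {(δ,89), (ε,89)}
  {δ} × {88, 89, 90} = {(δ,88), (δ,89), (δ,90)}
  {δ, ε, ζ} × {88} = {(δ,88), (ε,88), (ζ,88)}
  {δ, ε, ζ} × {89} = {(δ,89), (ε,89), (ζ,89)}
  {δ, ε} × {88, 89} = {(δ,88), (δ,89), (ε,88), (ε,89)}
  {δ, ε} × {89, 90} = {(δ,89), (δ,90), (ε,89), (ε,90)}
  {δ, ε} × {88, 89, 90} = {(δ,88), (δ,89), (δ,90), (ε,88), (ε,89), (ε,90)}
  {δ, ε, ζ} × {88, 89} = {(δ,88), (δ,89), (ε,88), (ε,89), (ζ,88), (ζ,89)}
  {δ, ε, ζ} × {89, 90} = {(δ,89), (δ,90), (ε,89), (ε,90), (ζ,89), (ζ,90)}
  {δ, ε, ζ} × {88, 89, 90} = {(δ,88), (δ,89), (δ,90), (ε,88), (ε,89), (ε,90), (ζ,88), (ζ,89), (ζ,90)}
These 16 distinct sets form the basis B.
Close under arbitrary unions to get τ_{X×Y}; counting gives |τ_{X×Y}| = 40.


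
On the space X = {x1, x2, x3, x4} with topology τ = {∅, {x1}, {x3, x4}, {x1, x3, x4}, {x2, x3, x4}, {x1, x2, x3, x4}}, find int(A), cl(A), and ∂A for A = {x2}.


int(A) = ∅, cl(A) = {x2}, ∂A = {x2}.

Closed sets in (X, τ) are complements of opens:
  closed(X, τ) = {∅, {x1}, {x2}, {x1, x2}, {x2, x3, x4}, {x1, x2, x3, x4}}.
int(A) = ⋃ {U ∈ τ : U ⊆ A}. Opens contained in A: ∅.
Taking the union of these: int(A) = ∅.
cl(A) = ⋂ {C closed : A ⊆ C}. Closed sets containing A: {x2}, {x1, x2}, {x2, x3, x4}, {x1, x2, x3, x4}.
Intersecting these: cl(A) = {x2}.
∂A = cl(A) ∖ int(A) = {x2} ∖ ∅ = {x2}.


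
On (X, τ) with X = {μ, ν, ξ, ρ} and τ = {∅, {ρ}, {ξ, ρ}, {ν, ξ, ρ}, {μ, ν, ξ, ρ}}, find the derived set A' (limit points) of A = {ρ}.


A' = {μ, ν, ξ}

For each x ∈ X, list the open sets U ∈ τ with x ∈ U, then check whether U ∩ (A ∖ {x}) ≠ ∅ for every such U.
  x = μ: opens ∋ x are {μ, ν, ξ, ρ}; each meets A ∖ {μ}, so x IS a limit point.
  x = ν: opens ∋ x are {ν, ξ, ρ}, {μ, ν, ξ, ρ}; each meets A ∖ {ν}, so x IS a limit point.
  x = ξ: opens ∋ x are {ξ, ρ}, {ν, ξ, ρ}, {μ, ν, ξ, ρ}; each meets A ∖ {ξ}, so x IS a limit point.
  x = ρ: open {ρ} ∋ x has {ρ} ∩ (A ∖ {ρ}) = ∅, so x is NOT a limit point.
Collecting: A' = {μ, ν, ξ}.


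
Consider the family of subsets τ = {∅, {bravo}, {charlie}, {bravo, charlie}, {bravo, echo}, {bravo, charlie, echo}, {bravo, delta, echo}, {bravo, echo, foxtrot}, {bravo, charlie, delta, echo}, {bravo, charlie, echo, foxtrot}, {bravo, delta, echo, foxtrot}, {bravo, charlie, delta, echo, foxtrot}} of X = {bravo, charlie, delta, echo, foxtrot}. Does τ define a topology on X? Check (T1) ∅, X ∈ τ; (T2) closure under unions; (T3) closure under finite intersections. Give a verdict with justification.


τ IS a topology on X.

Axiom (T1): ∅ ∈ τ? Yes; X ∈ τ? Yes.
Axiom (T2/T3): check pairwise unions and intersections of members of τ.
All pairwise intersections and unions checked — each lies in τ. Therefore τ satisfies (T1), (T2), (T3): it IS a topology on X.


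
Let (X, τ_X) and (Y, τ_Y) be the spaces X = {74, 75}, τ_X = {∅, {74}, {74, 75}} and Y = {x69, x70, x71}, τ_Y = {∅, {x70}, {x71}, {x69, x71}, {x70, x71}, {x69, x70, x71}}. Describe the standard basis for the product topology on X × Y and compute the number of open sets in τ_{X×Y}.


Basis B = {∅ × ∅, {74} × {x70}, {74} × {x71}, {74} × {x69, x71}, {74} × {x70, x71}, {74, 75} × {x70}, {74, 75} × {x71}, {74} × {x69, x70, x71}, {74, 75} × {x69, x71}, {74, 75} × {x70, x71}, {74, 75} × {x69, x70, x71}}; |τ_{X×Y}| = 18.

Enumerate products U × V with U ∈ τ_X, V ∈ τ_Y (deduplicated):
  ∅ × ∅ = {} (∅)
  {74} × {x70} = {(74,x70)}
  {74} × {x71} = {(74,x71)}
  {74} × {x69, x71} = {(74,x69), (74,x71)}
  {74} × {x70, x71} = {(74,x70), (74,x71)}
  {74, 75} × {x70} = {(74,x70), (75,x70)}
  {74, 75} × {x71} = {(74,x71), (75,x71)}
  {74} × {x69, x70, x71} = {(74,x69), (74,x70), (74,x71)}
  {74, 75} × {x69, x71} = {(74,x69), (74,x71), (75,x69), (75,x71)}
  {74, 75} × {x70, x71} = {(74,x70), (74,x71), (75,x70), (75,x71)}
  {74, 75} × {x69, x70, x71} = {(74,x69), (74,x70), (74,x71), (75,x69), (75,x70), (75,x71)}
These 11 distinct sets form the basis B.
Close under arbitrary unions to get τ_{X×Y}; counting gives |τ_{X×Y}| = 18.


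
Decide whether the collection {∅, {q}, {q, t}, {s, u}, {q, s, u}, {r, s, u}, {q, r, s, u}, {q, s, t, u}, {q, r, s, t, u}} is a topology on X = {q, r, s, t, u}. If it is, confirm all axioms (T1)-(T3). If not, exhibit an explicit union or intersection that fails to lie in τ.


τ IS a topology on X.

Axiom (T1): ∅ ∈ τ? Yes; X ∈ τ? Yes.
Axiom (T2/T3): check pairwise unions and intersections of members of τ.
All pairwise intersections and unions checked — each lies in τ. Therefore τ satisfies (T1), (T2), (T3): it IS a topology on X.


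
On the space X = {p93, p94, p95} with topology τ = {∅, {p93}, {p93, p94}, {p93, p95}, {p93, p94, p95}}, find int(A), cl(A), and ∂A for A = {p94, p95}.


int(A) = ∅, cl(A) = {p94, p95}, ∂A = {p94, p95}.

Closed sets in (X, τ) are complements of opens:
  closed(X, τ) = {∅, {p94}, {p95}, {p94, p95}, {p93, p94, p95}}.
int(A) = ⋃ {U ∈ τ : U ⊆ A}. Opens contained in A: ∅.
Taking the union of these: int(A) = ∅.
cl(A) = ⋂ {C closed : A ⊆ C}. Closed sets containing A: {p94, p95}, {p93, p94, p95}.
Intersecting these: cl(A) = {p94, p95}.
∂A = cl(A) ∖ int(A) = {p94, p95} ∖ ∅ = {p94, p95}.


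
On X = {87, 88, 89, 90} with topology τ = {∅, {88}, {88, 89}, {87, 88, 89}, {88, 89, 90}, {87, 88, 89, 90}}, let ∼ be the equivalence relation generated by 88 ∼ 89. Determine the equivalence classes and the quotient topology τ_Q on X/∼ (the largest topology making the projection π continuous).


X/∼ = {[87], [88=89], [90]}; |τ_Q| = 5.

Equivalence classes: [87], [88=89], [90].
Quotient map π: X → X/∼ sends 87 ↦ [87], 88 ↦ [88=89], 89 ↦ [88=89], 90 ↦ [90].
For each subset V ⊆ X/∼, compute π^{-1}(V) ⊆ X and check whether π^{-1}(V) ∈ τ. V is open in τ_Q iff π^{-1}(V) ∈ τ.
  V = {}: π^{-1}(V) = ∅ ∈ τ ✓.
  V = {[87]}: π^{-1}(V) = {87} ∉ τ ✗.
  V = {[88=89]}: π^{-1}(V) = {88, 89} ∈ τ ✓.
  V = {[87], [88=89]}: π^{-1}(V) = {87, 88, 89} ∈ τ ✓.
  V = {[90]}: π^{-1}(V) = {90} ∉ τ ✗.
  V = {[87], [90]}: π^{-1}(V) = {87, 90} ∉ τ ✗.
  V = {[88=89], [90]}: π^{-1}(V) = {88, 89, 90} ∈ τ ✓.
  V = {[87], [88=89], [90]}: π^{-1}(V) = {87, 88, 89, 90} ∈ τ ✓.
Open sets in the quotient: τ_Q = {{}, {[88=89]}, {[87], [88=89]}, {[88=89], [90]}, {[87], [88=89], [90]}} (5 elements).


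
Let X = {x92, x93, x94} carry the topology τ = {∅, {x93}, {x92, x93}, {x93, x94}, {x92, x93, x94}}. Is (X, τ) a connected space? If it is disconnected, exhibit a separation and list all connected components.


(X, τ) is connected.

Find clopen sets (U ∈ τ with X ∖ U ∈ τ):
  U = ∅, X ∖ U = {x92, x93, x94} — both open, so U is clopen.
  U = {x92, x93, x94}, X ∖ U = ∅ — both open, so U is clopen.
Only trivial clopens (∅ and X) exist, so (X, τ) is connected.
Compute connected components by grouping points that agree on all clopens:
  component: {x92, x93, x94}


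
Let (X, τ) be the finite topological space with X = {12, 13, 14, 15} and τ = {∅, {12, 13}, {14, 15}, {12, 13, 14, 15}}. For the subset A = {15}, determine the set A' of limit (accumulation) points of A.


A' = {14}

For each x ∈ X, list the open sets U ∈ τ with x ∈ U, then check whether U ∩ (A ∖ {x}) ≠ ∅ for every such U.
  x = 12: open {12, 13} ∋ x has {12, 13} ∩ (A ∖ {12}) = ∅, so x is NOT a limit point.
  x = 13: open {12, 13} ∋ x has {12, 13} ∩ (A ∖ {13}) = ∅, so x is NOT a limit point.
  x = 14: opens ∋ x are {14, 15}, {12, 13, 14, 15}; each meets A ∖ {14}, so x IS a limit point.
  x = 15: open {14, 15} ∋ x has {14, 15} ∩ (A ∖ {15}) = ∅, so x is NOT a limit point.
Collecting: A' = {14}.


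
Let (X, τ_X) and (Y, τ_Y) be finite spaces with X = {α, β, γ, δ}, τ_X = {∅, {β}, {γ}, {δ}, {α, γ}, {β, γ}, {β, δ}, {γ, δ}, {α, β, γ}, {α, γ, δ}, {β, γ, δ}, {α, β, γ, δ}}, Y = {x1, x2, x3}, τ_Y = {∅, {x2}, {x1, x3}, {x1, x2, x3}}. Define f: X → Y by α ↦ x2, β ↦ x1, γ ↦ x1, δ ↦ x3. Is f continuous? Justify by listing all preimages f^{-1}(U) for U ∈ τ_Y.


f is NOT continuous.

Compute f^{-1}(U) for each U ∈ τ_Y:
  U = ∅: f^{-1}(U) = ∅ ∈ τ_X ✓.
  U = {x2}: f^{-1}(U) = {α} ∉ τ_X ✗.
  U = {x1, x3}: f^{-1}(U) = {β, γ, δ} ∈ τ_X ✓.
  U = {x1, x2, x3}: f^{-1}(U) = {α, β, γ, δ} ∈ τ_X ✓.
Found U = {x2} with f^{-1}(U) = {α} not in τ_X. Therefore f is NOT continuous.


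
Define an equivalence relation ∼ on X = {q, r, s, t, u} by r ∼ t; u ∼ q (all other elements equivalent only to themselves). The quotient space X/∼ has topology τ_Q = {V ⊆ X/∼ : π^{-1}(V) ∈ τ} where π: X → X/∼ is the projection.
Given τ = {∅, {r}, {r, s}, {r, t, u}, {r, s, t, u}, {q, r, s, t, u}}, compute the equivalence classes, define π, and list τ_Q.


X/∼ = {[q=u], [r=t], [s]}; |τ_Q| = 2.

Equivalence classes: [q=u], [r=t], [s].
Quotient map π: X → X/∼ sends q ↦ [q=u], r ↦ [r=t], s ↦ [s], t ↦ [r=t], u ↦ [q=u].
For each subset V ⊆ X/∼, compute π^{-1}(V) ⊆ X and check whether π^{-1}(V) ∈ τ. V is open in τ_Q iff π^{-1}(V) ∈ τ.
  V = {}: π^{-1}(V) = ∅ ∈ τ ✓.
  V = {[q=u]}: π^{-1}(V) = {q, u} ∉ τ ✗.
  V = {[r=t]}: π^{-1}(V) = {r, t} ∉ τ ✗.
  V = {[q=u], [r=t]}: π^{-1}(V) = {q, r, t, u} ∉ τ ✗.
  V = {[s]}: π^{-1}(V) = {s} ∉ τ ✗.
  V = {[q=u], [s]}: π^{-1}(V) = {q, s, u} ∉ τ ✗.
  V = {[r=t], [s]}: π^{-1}(V) = {r, s, t} ∉ τ ✗.
  V = {[q=u], [r=t], [s]}: π^{-1}(V) = {q, r, s, t, u} ∈ τ ✓.
Open sets in the quotient: τ_Q = {{}, {[q=u], [r=t], [s]}} (2 elements).


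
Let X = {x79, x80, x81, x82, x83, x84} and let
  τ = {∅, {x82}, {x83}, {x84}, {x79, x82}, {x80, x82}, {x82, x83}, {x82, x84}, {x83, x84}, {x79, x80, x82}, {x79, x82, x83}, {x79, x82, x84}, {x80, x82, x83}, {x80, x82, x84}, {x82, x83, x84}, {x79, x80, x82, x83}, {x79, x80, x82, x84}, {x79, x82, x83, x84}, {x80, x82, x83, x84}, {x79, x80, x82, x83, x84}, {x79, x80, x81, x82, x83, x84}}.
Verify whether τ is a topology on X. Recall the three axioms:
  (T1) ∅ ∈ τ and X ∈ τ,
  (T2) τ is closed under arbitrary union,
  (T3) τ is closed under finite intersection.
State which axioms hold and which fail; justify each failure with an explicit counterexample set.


τ IS a topology on X.

Axiom (T1): ∅ ∈ τ? Yes; X ∈ τ? Yes.
Axiom (T2/T3): check pairwise unions and intersections of members of τ.
All pairwise intersections and unions checked — each lies in τ. Therefore τ satisfies (T1), (T2), (T3): it IS a topology on X.


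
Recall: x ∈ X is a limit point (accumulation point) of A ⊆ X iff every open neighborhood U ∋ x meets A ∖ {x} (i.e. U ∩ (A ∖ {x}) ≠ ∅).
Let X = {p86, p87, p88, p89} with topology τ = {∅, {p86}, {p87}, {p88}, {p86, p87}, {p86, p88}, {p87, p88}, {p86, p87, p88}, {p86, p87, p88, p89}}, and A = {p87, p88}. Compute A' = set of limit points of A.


A' = {p89}

For each x ∈ X, list the open sets U ∈ τ with x ∈ U, then check whether U ∩ (A ∖ {x}) ≠ ∅ for every such U.
  x = p86: open {p86} ∋ x has {p86} ∩ (A ∖ {p86}) = ∅, so x is NOT a limit point.
  x = p87: open {p87} ∋ x has {p87} ∩ (A ∖ {p87}) = ∅, so x is NOT a limit point.
  x = p88: open {p88} ∋ x has {p88} ∩ (A ∖ {p88}) = ∅, so x is NOT a limit point.
  x = p89: opens ∋ x are {p86, p87, p88, p89}; each meets A ∖ {p89}, so x IS a limit point.
Collecting: A' = {p89}.


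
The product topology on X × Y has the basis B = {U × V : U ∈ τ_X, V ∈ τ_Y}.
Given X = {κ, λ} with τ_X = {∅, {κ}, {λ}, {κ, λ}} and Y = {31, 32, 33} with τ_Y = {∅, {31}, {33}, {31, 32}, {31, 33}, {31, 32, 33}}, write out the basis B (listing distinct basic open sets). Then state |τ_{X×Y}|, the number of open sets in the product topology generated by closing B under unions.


Basis B = {∅ × ∅, {κ} × {31}, {κ} × {33}, {λ} × {31}, {λ} × {33}, {κ} × {31, 32}, {κ} × {31, 33}, {κ, λ} × {31}, {κ, λ} × {33}, {λ} × {31, 32}, {λ} × {31, 33}, {κ} × {31, 32, 33}, {λ} × {31, 32, 33}, {κ, λ} × {31, 32}, {κ, λ} × {31, 33}, {κ, λ} × {31, 32, 33}}; |τ_{X×Y}| = 36.

Enumerate products U × V with U ∈ τ_X, V ∈ τ_Y (deduplicated):
  ∅ × ∅ = {} (∅)
  {κ} × {31} = {(κ,31)}
  {κ} × {33} = {(κ,33)}
  {λ} × {31} = {(λ,31)}
  {λ} × {33} = {(λ,33)}
  {κ} × {31, 32} = {(κ,31), (κ,32)}
  {κ} × {31, 33} = {(κ,31), (κ,33)}
  {κ, λ} × {31} = {(κ,31), (λ,31)}
  {κ, λ} × {33} = {(κ,33), (λ,33)}
  {λ} × {31, 32} = {(λ,31), (λ,32)}
  {λ} × {31, 33} = {(λ,31), (λ,33)}
  {κ} × {31, 32, 33} = {(κ,31), (κ,32), (κ,33)}
  {λ} × {31, 32, 33} = {(λ,31), (λ,32), (λ,33)}
  {κ, λ} × {31, 32} = {(κ,31), (κ,32), (λ,31), (λ,32)}
  {κ, λ} × {31, 33} = {(κ,31), (κ,33), (λ,31), (λ,33)}
  {κ, λ} × {31, 32, 33} = {(κ,31), (κ,32), (κ,33), (λ,31), (λ,32), (λ,33)}
These 16 distinct sets form the basis B.
Close under arbitrary unions to get τ_{X×Y}; counting gives |τ_{X×Y}| = 36.


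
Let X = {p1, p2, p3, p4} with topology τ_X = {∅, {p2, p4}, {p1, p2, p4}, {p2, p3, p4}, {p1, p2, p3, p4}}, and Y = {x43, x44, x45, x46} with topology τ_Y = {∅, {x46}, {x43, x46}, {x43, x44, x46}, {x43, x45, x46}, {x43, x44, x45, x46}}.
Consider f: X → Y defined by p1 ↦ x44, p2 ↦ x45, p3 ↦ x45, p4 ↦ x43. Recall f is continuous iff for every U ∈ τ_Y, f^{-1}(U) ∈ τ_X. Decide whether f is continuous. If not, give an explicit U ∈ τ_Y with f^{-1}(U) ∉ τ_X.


f is NOT continuous.

Compute f^{-1}(U) for each U ∈ τ_Y:
  U = ∅: f^{-1}(U) = ∅ ∈ τ_X ✓.
  U = {x46}: f^{-1}(U) = ∅ ∈ τ_X ✓.
  U = {x43, x46}: f^{-1}(U) = {p4} ∉ τ_X ✗.
  U = {x43, x44, x46}: f^{-1}(U) = {p1, p4} ∉ τ_X ✗.
  U = {x43, x45, x46}: f^{-1}(U) = {p2, p3, p4} ∈ τ_X ✓.
  U = {x43, x44, x45, x46}: f^{-1}(U) = {p1, p2, p3, p4} ∈ τ_X ✓.
Found U = {x43, x46} with f^{-1}(U) = {p4} not in τ_X. Therefore f is NOT continuous.


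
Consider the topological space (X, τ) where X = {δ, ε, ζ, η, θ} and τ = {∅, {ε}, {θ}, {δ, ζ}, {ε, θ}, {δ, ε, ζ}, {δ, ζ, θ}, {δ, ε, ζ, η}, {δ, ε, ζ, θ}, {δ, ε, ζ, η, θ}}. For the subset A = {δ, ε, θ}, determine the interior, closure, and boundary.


int(A) = {ε, θ}, cl(A) = {δ, ε, ζ, η, θ}, ∂A = {δ, ζ, η}.

Closed sets in (X, τ) are complements of opens:
  closed(X, τ) = {∅, {η}, {θ}, {ε, η}, {η, θ}, {δ, ζ, η}, {ε, η, θ}, {δ, ε, ζ, η}, {δ, ζ, η, θ}, {δ, ε, ζ, η, θ}}.
int(A) = ⋃ {U ∈ τ : U ⊆ A}. Opens contained in A: ∅, {ε}, {θ}, {ε, θ}.
Taking the union of these: int(A) = {ε, θ}.
cl(A) = ⋂ {C closed : A ⊆ C}. Closed sets containing A: {δ, ε, ζ, η, θ}.
Intersecting these: cl(A) = {δ, ε, ζ, η, θ}.
∂A = cl(A) ∖ int(A) = {δ, ε, ζ, η, θ} ∖ {ε, θ} = {δ, ζ, η}.


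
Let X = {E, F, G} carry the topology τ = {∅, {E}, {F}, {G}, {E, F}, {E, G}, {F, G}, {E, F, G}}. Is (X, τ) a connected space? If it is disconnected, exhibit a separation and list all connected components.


(X, τ) is disconnected; components = [{E}, {F}, {G}].

Find clopen sets (U ∈ τ with X ∖ U ∈ τ):
  U = ∅, X ∖ U = {E, F, G} — both open, so U is clopen.
  U = {E}, X ∖ U = {F, G} — both open, so U is clopen.
  U = {F}, X ∖ U = {E, G} — both open, so U is clopen.
  U = {G}, X ∖ U = {E, F} — both open, so U is clopen.
  U = {E, F}, X ∖ U = {G} — both open, so U is clopen.
  U = {E, G}, X ∖ U = {F} — both open, so U is clopen.
  U = {F, G}, X ∖ U = {E} — both open, so U is clopen.
  U = {E, F, G}, X ∖ U = ∅ — both open, so U is clopen.
Nontrivial clopen(s) exist: e.g. {F}. So (X, τ) is disconnected.
Compute connected components by grouping points that agree on all clopens:
  component: {E}
  component: {F}
  component: {G}


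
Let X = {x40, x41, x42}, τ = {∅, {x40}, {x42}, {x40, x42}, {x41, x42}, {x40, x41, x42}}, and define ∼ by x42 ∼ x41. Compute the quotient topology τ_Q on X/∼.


X/∼ = {[x40], [x41=x42]}; |τ_Q| = 4.

Equivalence classes: [x40], [x41=x42].
Quotient map π: X → X/∼ sends x40 ↦ [x40], x41 ↦ [x41=x42], x42 ↦ [x41=x42].
For each subset V ⊆ X/∼, compute π^{-1}(V) ⊆ X and check whether π^{-1}(V) ∈ τ. V is open in τ_Q iff π^{-1}(V) ∈ τ.
  V = {}: π^{-1}(V) = ∅ ∈ τ ✓.
  V = {[x40]}: π^{-1}(V) = {x40} ∈ τ ✓.
  V = {[x41=x42]}: π^{-1}(V) = {x41, x42} ∈ τ ✓.
  V = {[x40], [x41=x42]}: π^{-1}(V) = {x40, x41, x42} ∈ τ ✓.
Open sets in the quotient: τ_Q = {{}, {[x40]}, {[x41=x42]}, {[x40], [x41=x42]}} (4 elements).


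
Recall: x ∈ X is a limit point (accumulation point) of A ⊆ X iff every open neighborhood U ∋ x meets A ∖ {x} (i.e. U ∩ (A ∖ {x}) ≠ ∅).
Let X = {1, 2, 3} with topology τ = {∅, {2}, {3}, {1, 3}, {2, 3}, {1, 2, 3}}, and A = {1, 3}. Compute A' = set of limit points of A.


A' = {1}

For each x ∈ X, list the open sets U ∈ τ with x ∈ U, then check whether U ∩ (A ∖ {x}) ≠ ∅ for every such U.
  x = 1: opens ∋ x are {1, 3}, {1, 2, 3}; each meets A ∖ {1}, so x IS a limit point.
  x = 2: open {2} ∋ x has {2} ∩ (A ∖ {2}) = ∅, so x is NOT a limit point.
  x = 3: open {3} ∋ x has {3} ∩ (A ∖ {3}) = ∅, so x is NOT a limit point.
Collecting: A' = {1}.


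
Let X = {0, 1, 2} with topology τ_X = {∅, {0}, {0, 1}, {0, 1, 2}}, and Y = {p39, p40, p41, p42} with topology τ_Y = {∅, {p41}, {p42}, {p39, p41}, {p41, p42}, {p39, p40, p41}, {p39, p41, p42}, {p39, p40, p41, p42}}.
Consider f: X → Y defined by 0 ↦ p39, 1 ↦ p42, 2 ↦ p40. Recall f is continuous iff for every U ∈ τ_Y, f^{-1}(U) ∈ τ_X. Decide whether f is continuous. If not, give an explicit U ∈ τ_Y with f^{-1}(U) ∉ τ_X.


f is NOT continuous.

Compute f^{-1}(U) for each U ∈ τ_Y:
  U = ∅: f^{-1}(U) = ∅ ∈ τ_X ✓.
  U = {p41}: f^{-1}(U) = ∅ ∈ τ_X ✓.
  U = {p42}: f^{-1}(U) = {1} ∉ τ_X ✗.
  U = {p39, p41}: f^{-1}(U) = {0} ∈ τ_X ✓.
  U = {p41, p42}: f^{-1}(U) = {1} ∉ τ_X ✗.
  U = {p39, p40, p41}: f^{-1}(U) = {0, 2} ∉ τ_X ✗.
  U = {p39, p41, p42}: f^{-1}(U) = {0, 1} ∈ τ_X ✓.
  U = {p39, p40, p41, p42}: f^{-1}(U) = {0, 1, 2} ∈ τ_X ✓.
Found U = {p42} with f^{-1}(U) = {1} not in τ_X. Therefore f is NOT continuous.


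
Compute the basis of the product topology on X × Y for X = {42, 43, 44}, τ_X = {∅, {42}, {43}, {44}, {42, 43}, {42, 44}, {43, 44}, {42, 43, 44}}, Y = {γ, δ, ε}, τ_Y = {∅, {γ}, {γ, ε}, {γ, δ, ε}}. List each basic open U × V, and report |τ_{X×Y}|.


Basis B = {∅ × ∅, {42} × {γ}, {43} × {γ}, {44} × {γ}, {42} × {γ, ε}, {42, 43} × {γ}, {42, 44} × {γ}, {43} × {γ, ε}, {43, 44} × {γ}, {44} × {γ, ε}, {42} × {γ, δ, ε}, {42, 43, 44} × {γ}, {43} × {γ, δ, ε}, {44} × {γ, δ, ε}, {42, 43} × {γ, ε}, {42, 44} × {γ, ε}, {43, 44} × {γ, ε}, {42, 43} × {γ, δ, ε}, {42, 44} × {γ, δ, ε}, {42, 43, 44} × {γ, ε}, {43, 44} × {γ, δ, ε}, {42, 43, 44} × {γ, δ, ε}}; |τ_{X×Y}| = 64.

Enumerate products U × V with U ∈ τ_X, V ∈ τ_Y (deduplicated):
  ∅ × ∅ = {} (∅)
  {42} × {γ} = {(42,γ)}
  {43} × {γ} = {(43,γ)}
  {44} × {γ} = {(44,γ)}
  {42} × {γ, ε} = {(42,γ), (42,ε)}
  {42, 43} × {γ} = {(42,γ), (43,γ)}
  {42, 44} × {γ} = {(42,γ), (44,γ)}
  {43} × {γ, ε} = {(43,γ), (43,ε)}
  {43, 44} × {γ} = {(43,γ), (44,γ)}
  {44} × {γ, ε} = {(44,γ), (44,ε)}
  {42} × {γ, δ, ε} = {(42,γ), (42,δ), (42,ε)}
  {42, 43, 44} × {γ} = {(42,γ), (43,γ), (44,γ)}
  {43} × {γ, δ, ε} = {(43,γ), (43,δ), (43,ε)}
  {44} × {γ, δ, ε} = {(44,γ), (44,δ), (44,ε)}
  {42, 43} × {γ, ε} = {(42,γ), (42,ε), (43,γ), (43,ε)}
  {42, 44} × {γ, ε} = {(42,γ), (42,ε), (44,γ), (44,ε)}
  {43, 44} × {γ, ε} = {(43,γ), (43,ε), (44,γ), (44,ε)}
  {42, 43} × {γ, δ, ε} = {(42,γ), (42,δ), (42,ε), (43,γ), (43,δ), (43,ε)}
  {42, 44} × {γ, δ, ε} = {(42,γ), (42,δ), (42,ε), (44,γ), (44,δ), (44,ε)}
  {42, 43, 44} × {γ, ε} = {(42,γ), (42,ε), (43,γ), (43,ε), (44,γ), (44,ε)}
  {43, 44} × {γ, δ, ε} = {(43,γ), (43,δ), (43,ε), (44,γ), (44,δ), (44,ε)}
  {42, 43, 44} × {γ, δ, ε} = {(42,γ), (42,δ), (42,ε), (43,γ), (43,δ), (43,ε), (44,γ), (44,δ), (44,ε)}
These 22 distinct sets form the basis B.
Close under arbitrary unions to get τ_{X×Y}; counting gives |τ_{X×Y}| = 64.


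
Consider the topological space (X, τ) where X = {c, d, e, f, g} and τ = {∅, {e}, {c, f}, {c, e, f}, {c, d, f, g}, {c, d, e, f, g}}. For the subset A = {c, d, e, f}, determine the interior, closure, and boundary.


int(A) = {c, e, f}, cl(A) = {c, d, e, f, g}, ∂A = {d, g}.

Closed sets in (X, τ) are complements of opens:
  closed(X, τ) = {∅, {e}, {d, g}, {d, e, g}, {c, d, f, g}, {c, d, e, f, g}}.
int(A) = ⋃ {U ∈ τ : U ⊆ A}. Opens contained in A: ∅, {e}, {c, f}, {c, e, f}.
Taking the union of these: int(A) = {c, e, f}.
cl(A) = ⋂ {C closed : A ⊆ C}. Closed sets containing A: {c, d, e, f, g}.
Intersecting these: cl(A) = {c, d, e, f, g}.
∂A = cl(A) ∖ int(A) = {c, d, e, f, g} ∖ {c, e, f} = {d, g}.


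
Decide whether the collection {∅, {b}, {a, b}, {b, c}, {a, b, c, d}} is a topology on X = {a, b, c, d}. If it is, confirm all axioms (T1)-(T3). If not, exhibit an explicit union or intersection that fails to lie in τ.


τ is NOT a topology on X.

Axiom (T1): ∅ ∈ τ? Yes; X ∈ τ? Yes.
Axiom (T2/T3): check pairwise unions and intersections of members of τ.
Counterexample for (T2): {a, b} ∪ {b, c} = {a, b, c} ∉ τ. Therefore τ is NOT a topology.


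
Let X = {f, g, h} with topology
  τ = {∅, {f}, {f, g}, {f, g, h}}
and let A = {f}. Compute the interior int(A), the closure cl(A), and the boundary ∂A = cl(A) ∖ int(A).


int(A) = {f}, cl(A) = {f, g, h}, ∂A = {g, h}.

Closed sets in (X, τ) are complements of opens:
  closed(X, τ) = {∅, {h}, {g, h}, {f, g, h}}.
int(A) = ⋃ {U ∈ τ : U ⊆ A}. Opens contained in A: ∅, {f}.
Taking the union of these: int(A) = {f}.
cl(A) = ⋂ {C closed : A ⊆ C}. Closed sets containing A: {f, g, h}.
Intersecting these: cl(A) = {f, g, h}.
∂A = cl(A) ∖ int(A) = {f, g, h} ∖ {f} = {g, h}.


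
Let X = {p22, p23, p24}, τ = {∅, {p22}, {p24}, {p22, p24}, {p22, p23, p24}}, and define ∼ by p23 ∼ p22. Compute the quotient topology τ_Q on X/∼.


X/∼ = {[p22=p23], [p24]}; |τ_Q| = 3.

Equivalence classes: [p22=p23], [p24].
Quotient map π: X → X/∼ sends p22 ↦ [p22=p23], p23 ↦ [p22=p23], p24 ↦ [p24].
For each subset V ⊆ X/∼, compute π^{-1}(V) ⊆ X and check whether π^{-1}(V) ∈ τ. V is open in τ_Q iff π^{-1}(V) ∈ τ.
  V = {}: π^{-1}(V) = ∅ ∈ τ ✓.
  V = {[p22=p23]}: π^{-1}(V) = {p22, p23} ∉ τ ✗.
  V = {[p24]}: π^{-1}(V) = {p24} ∈ τ ✓.
  V = {[p22=p23], [p24]}: π^{-1}(V) = {p22, p23, p24} ∈ τ ✓.
Open sets in the quotient: τ_Q = {{}, {[p24]}, {[p22=p23], [p24]}} (3 elements).


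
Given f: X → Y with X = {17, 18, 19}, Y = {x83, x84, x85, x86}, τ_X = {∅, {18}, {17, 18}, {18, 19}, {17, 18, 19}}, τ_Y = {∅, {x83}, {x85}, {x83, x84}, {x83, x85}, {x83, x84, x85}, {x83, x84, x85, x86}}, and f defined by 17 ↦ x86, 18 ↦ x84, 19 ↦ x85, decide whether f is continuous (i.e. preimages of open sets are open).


f is NOT continuous.

Compute f^{-1}(U) for each U ∈ τ_Y:
  U = ∅: f^{-1}(U) = ∅ ∈ τ_X ✓.
  U = {x83}: f^{-1}(U) = ∅ ∈ τ_X ✓.
  U = {x85}: f^{-1}(U) = {19} ∉ τ_X ✗.
  U = {x83, x84}: f^{-1}(U) = {18} ∈ τ_X ✓.
  U = {x83, x85}: f^{-1}(U) = {19} ∉ τ_X ✗.
  U = {x83, x84, x85}: f^{-1}(U) = {18, 19} ∈ τ_X ✓.
  U = {x83, x84, x85, x86}: f^{-1}(U) = {17, 18, 19} ∈ τ_X ✓.
Found U = {x85} with f^{-1}(U) = {19} not in τ_X. Therefore f is NOT continuous.


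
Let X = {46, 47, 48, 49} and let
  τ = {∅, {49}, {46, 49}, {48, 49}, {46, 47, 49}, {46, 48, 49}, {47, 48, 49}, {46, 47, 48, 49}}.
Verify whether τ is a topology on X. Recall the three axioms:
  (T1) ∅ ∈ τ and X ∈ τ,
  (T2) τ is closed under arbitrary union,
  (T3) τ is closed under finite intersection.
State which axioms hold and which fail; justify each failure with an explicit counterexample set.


τ is NOT a topology on X.

Axiom (T1): ∅ ∈ τ? Yes; X ∈ τ? Yes.
Axiom (T2/T3): check pairwise unions and intersections of members of τ.
Counterexample for (T3): {46, 47, 49} ∩ {47, 48, 49} = {47, 49} ∉ τ. Therefore τ is NOT a topology.


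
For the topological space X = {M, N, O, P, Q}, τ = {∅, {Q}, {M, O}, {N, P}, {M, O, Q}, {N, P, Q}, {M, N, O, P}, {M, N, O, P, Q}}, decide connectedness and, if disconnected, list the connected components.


(X, τ) is disconnected; components = [{Q}, {M, O}, {N, P}].

Find clopen sets (U ∈ τ with X ∖ U ∈ τ):
  U = ∅, X ∖ U = {M, N, O, P, Q} — both open, so U is clopen.
  U = {Q}, X ∖ U = {M, N, O, P} — both open, so U is clopen.
  U = {M, O}, X ∖ U = {N, P, Q} — both open, so U is clopen.
  U = {N, P}, X ∖ U = {M, O, Q} — both open, so U is clopen.
  U = {M, O, Q}, X ∖ U = {N, P} — both open, so U is clopen.
  U = {N, P, Q}, X ∖ U = {M, O} — both open, so U is clopen.
  U = {M, N, O, P}, X ∖ U = {Q} — both open, so U is clopen.
  U = {M, N, O, P, Q}, X ∖ U = ∅ — both open, so U is clopen.
Nontrivial clopen(s) exist: e.g. {N, P, Q}. So (X, τ) is disconnected.
Compute connected components by grouping points that agree on all clopens:
  component: {Q}
  component: {M, O}
  component: {N, P}


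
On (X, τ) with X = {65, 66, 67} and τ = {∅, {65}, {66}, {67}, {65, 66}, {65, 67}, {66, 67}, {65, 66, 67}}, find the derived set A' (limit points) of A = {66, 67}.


A' = ∅

For each x ∈ X, list the open sets U ∈ τ with x ∈ U, then check whether U ∩ (A ∖ {x}) ≠ ∅ for every such U.
  x = 65: open {65} ∋ x has {65} ∩ (A ∖ {65}) = ∅, so x is NOT a limit point.
  x = 66: open {66} ∋ x has {66} ∩ (A ∖ {66}) = ∅, so x is NOT a limit point.
  x = 67: open {67} ∋ x has {67} ∩ (A ∖ {67}) = ∅, so x is NOT a limit point.
Collecting: A' = ∅.


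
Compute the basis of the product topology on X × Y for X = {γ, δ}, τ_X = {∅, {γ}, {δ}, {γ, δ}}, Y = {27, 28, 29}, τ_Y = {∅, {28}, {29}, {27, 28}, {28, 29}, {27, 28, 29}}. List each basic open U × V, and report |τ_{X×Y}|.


Basis B = {∅ × ∅, {γ} × {28}, {γ} × {29}, {δ} × {28}, {δ} × {29}, {γ} × {27, 28}, {γ} × {28, 29}, {γ, δ} × {28}, {γ, δ} × {29}, {δ} × {27, 28}, {δ} × {28, 29}, {γ} × {27, 28, 29}, {δ} × {27, 28, 29}, {γ, δ} × {27, 28}, {γ, δ} × {28, 29}, {γ, δ} × {27, 28, 29}}; |τ_{X×Y}| = 36.

Enumerate products U × V with U ∈ τ_X, V ∈ τ_Y (deduplicated):
  ∅ × ∅ = {} (∅)
  {γ} × {28} = {(γ,28)}
  {γ} × {29} = {(γ,29)}
  {δ} × {28} = {(δ,28)}
  {δ} × {29} = {(δ,29)}
  {γ} × {27, 28} = {(γ,27), (γ,28)}
  {γ} × {28, 29} = {(γ,28), (γ,29)}
  {γ, δ} × {28} = {(γ,28), (δ,28)}
  {γ, δ} × {29} = {(γ,29), (δ,29)}
  {δ} × {27, 28} = {(δ,27), (δ,28)}
  {δ} × {28, 29} = {(δ,28), (δ,29)}
  {γ} × {27, 28, 29} = {(γ,27), (γ,28), (γ,29)}
  {δ} × {27, 28, 29} = {(δ,27), (δ,28), (δ,29)}
  {γ, δ} × {27, 28} = {(γ,27), (γ,28), (δ,27), (δ,28)}
  {γ, δ} × {28, 29} = {(γ,28), (γ,29), (δ,28), (δ,29)}
  {γ, δ} × {27, 28, 29} = {(γ,27), (γ,28), (γ,29), (δ,27), (δ,28), (δ,29)}
These 16 distinct sets form the basis B.
Close under arbitrary unions to get τ_{X×Y}; counting gives |τ_{X×Y}| = 36.


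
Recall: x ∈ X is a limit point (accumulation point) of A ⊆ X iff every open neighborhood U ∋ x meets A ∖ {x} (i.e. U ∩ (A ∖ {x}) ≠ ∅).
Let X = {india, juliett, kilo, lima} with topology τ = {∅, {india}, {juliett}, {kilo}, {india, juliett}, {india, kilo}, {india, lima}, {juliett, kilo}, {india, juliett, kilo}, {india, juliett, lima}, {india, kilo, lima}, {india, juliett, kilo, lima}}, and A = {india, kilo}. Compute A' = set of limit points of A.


A' = {lima}

For each x ∈ X, list the open sets U ∈ τ with x ∈ U, then check whether U ∩ (A ∖ {x}) ≠ ∅ for every such U.
  x = india: open {india} ∋ x has {india} ∩ (A ∖ {india}) = ∅, so x is NOT a limit point.
  x = juliett: open {juliett} ∋ x has {juliett} ∩ (A ∖ {juliett}) = ∅, so x is NOT a limit point.
  x = kilo: open {kilo} ∋ x has {kilo} ∩ (A ∖ {kilo}) = ∅, so x is NOT a limit point.
  x = lima: opens ∋ x are {india, lima}, {india, juliett, lima}, {india, kilo, lima}, {india, juliett, kilo, lima}; each meets A ∖ {lima}, so x IS a limit point.
Collecting: A' = {lima}.


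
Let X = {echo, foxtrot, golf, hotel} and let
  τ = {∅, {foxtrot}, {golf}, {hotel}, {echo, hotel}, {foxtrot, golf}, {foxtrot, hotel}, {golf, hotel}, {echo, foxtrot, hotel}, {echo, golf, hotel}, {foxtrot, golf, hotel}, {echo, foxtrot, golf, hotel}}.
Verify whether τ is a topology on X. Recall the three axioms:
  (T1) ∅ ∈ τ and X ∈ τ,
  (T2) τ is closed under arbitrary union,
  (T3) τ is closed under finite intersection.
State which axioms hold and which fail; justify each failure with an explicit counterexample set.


τ IS a topology on X.

Axiom (T1): ∅ ∈ τ? Yes; X ∈ τ? Yes.
Axiom (T2/T3): check pairwise unions and intersections of members of τ.
All pairwise intersections and unions checked — each lies in τ. Therefore τ satisfies (T1), (T2), (T3): it IS a topology on X.


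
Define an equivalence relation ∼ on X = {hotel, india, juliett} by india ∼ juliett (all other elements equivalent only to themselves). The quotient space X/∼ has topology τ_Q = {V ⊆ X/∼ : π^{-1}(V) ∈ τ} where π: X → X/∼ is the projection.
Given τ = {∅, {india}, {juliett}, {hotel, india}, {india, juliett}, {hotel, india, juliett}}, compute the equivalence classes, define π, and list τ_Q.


X/∼ = {[hotel], [india=juliett]}; |τ_Q| = 3.

Equivalence classes: [hotel], [india=juliett].
Quotient map π: X → X/∼ sends hotel ↦ [hotel], india ↦ [india=juliett], juliett ↦ [india=juliett].
For each subset V ⊆ X/∼, compute π^{-1}(V) ⊆ X and check whether π^{-1}(V) ∈ τ. V is open in τ_Q iff π^{-1}(V) ∈ τ.
  V = {}: π^{-1}(V) = ∅ ∈ τ ✓.
  V = {[hotel]}: π^{-1}(V) = {hotel} ∉ τ ✗.
  V = {[india=juliett]}: π^{-1}(V) = {india, juliett} ∈ τ ✓.
  V = {[hotel], [india=juliett]}: π^{-1}(V) = {hotel, india, juliett} ∈ τ ✓.
Open sets in the quotient: τ_Q = {{}, {[india=juliett]}, {[hotel], [india=juliett]}} (3 elements).


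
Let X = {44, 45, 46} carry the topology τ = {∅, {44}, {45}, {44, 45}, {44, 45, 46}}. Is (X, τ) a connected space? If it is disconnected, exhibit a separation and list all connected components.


(X, τ) is connected.

Find clopen sets (U ∈ τ with X ∖ U ∈ τ):
  U = ∅, X ∖ U = {44, 45, 46} — both open, so U is clopen.
  U = {44, 45, 46}, X ∖ U = ∅ — both open, so U is clopen.
Only trivial clopens (∅ and X) exist, so (X, τ) is connected.
Compute connected components by grouping points that agree on all clopens:
  component: {44, 45, 46}


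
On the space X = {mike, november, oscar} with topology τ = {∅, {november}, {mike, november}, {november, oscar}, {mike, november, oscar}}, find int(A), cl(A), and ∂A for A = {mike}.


int(A) = ∅, cl(A) = {mike}, ∂A = {mike}.

Closed sets in (X, τ) are complements of opens:
  closed(X, τ) = {∅, {mike}, {oscar}, {mike, oscar}, {mike, november, oscar}}.
int(A) = ⋃ {U ∈ τ : U ⊆ A}. Opens contained in A: ∅.
Taking the union of these: int(A) = ∅.
cl(A) = ⋂ {C closed : A ⊆ C}. Closed sets containing A: {mike}, {mike, oscar}, {mike, november, oscar}.
Intersecting these: cl(A) = {mike}.
∂A = cl(A) ∖ int(A) = {mike} ∖ ∅ = {mike}.


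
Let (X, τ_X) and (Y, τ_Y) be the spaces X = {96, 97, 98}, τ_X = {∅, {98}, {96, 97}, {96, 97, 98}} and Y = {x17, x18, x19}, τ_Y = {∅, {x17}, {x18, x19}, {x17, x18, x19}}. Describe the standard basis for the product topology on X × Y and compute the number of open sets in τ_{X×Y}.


Basis B = {∅ × ∅, {98} × {x17}, {96, 97} × {x17}, {98} × {x18, x19}, {96, 97, 98} × {x17}, {98} × {x17, x18, x19}, {96, 97} × {x18, x19}, {96, 97} × {x17, x18, x19}, {96, 97, 98} × {x18, x19}, {96, 97, 98} × {x17, x18, x19}}; |τ_{X×Y}| = 16.

Enumerate products U × V with U ∈ τ_X, V ∈ τ_Y (deduplicated):
  ∅ × ∅ = {} (∅)
  {98} × {x17} = {(98,x17)}
  {96, 97} × {x17} = {(96,x17), (97,x17)}
  {98} × {x18, x19} = {(98,x18), (98,x19)}
  {96, 97, 98} × {x17} = {(96,x17), (97,x17), (98,x17)}
  {98} × {x17, x18, x19} = {(98,x17), (98,x18), (98,x19)}
  {96, 97} × {x18, x19} = {(96,x18), (96,x19), (97,x18), (97,x19)}
  {96, 97} × {x17, x18, x19} = {(96,x17), (96,x18), (96,x19), (97,x17), (97,x18), (97,x19)}
  {96, 97, 98} × {x18, x19} = {(96,x18), (96,x19), (97,x18), (97,x19), (98,x18), (98,x19)}
  {96, 97, 98} × {x17, x18, x19} = {(96,x17), (96,x18), (96,x19), (97,x17), (97,x18), (97,x19), (98,x17), (98,x18), (98,x19)}
These 10 distinct sets form the basis B.
Close under arbitrary unions to get τ_{X×Y}; counting gives |τ_{X×Y}| = 16.


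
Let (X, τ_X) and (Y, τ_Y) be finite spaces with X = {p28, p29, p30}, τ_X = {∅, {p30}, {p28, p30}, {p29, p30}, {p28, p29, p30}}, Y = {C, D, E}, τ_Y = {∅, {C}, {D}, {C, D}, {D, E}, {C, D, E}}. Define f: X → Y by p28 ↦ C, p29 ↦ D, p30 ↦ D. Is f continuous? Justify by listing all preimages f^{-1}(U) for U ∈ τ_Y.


f is NOT continuous.

Compute f^{-1}(U) for each U ∈ τ_Y:
  U = ∅: f^{-1}(U) = ∅ ∈ τ_X ✓.
  U = {C}: f^{-1}(U) = {p28} ∉ τ_X ✗.
  U = {D}: f^{-1}(U) = {p29, p30} ∈ τ_X ✓.
  U = {C, D}: f^{-1}(U) = {p28, p29, p30} ∈ τ_X ✓.
  U = {D, E}: f^{-1}(U) = {p29, p30} ∈ τ_X ✓.
  U = {C, D, E}: f^{-1}(U) = {p28, p29, p30} ∈ τ_X ✓.
Found U = {C} with f^{-1}(U) = {p28} not in τ_X. Therefore f is NOT continuous.


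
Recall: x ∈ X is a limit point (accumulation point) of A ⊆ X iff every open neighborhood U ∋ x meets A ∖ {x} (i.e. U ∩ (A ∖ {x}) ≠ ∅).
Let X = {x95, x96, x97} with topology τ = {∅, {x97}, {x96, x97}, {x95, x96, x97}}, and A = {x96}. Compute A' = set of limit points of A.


A' = {x95}

For each x ∈ X, list the open sets U ∈ τ with x ∈ U, then check whether U ∩ (A ∖ {x}) ≠ ∅ for every such U.
  x = x95: opens ∋ x are {x95, x96, x97}; each meets A ∖ {x95}, so x IS a limit point.
  x = x96: open {x96, x97} ∋ x has {x96, x97} ∩ (A ∖ {x96}) = ∅, so x is NOT a limit point.
  x = x97: open {x97} ∋ x has {x97} ∩ (A ∖ {x97}) = ∅, so x is NOT a limit point.
Collecting: A' = {x95}.


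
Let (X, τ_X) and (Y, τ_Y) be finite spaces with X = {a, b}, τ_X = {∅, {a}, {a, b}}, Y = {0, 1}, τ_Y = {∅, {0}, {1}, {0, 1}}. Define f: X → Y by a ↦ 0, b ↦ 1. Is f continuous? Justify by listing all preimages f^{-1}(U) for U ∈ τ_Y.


f is NOT continuous.

Compute f^{-1}(U) for each U ∈ τ_Y:
  U = ∅: f^{-1}(U) = ∅ ∈ τ_X ✓.
  U = {0}: f^{-1}(U) = {a} ∈ τ_X ✓.
  U = {1}: f^{-1}(U) = {b} ∉ τ_X ✗.
  U = {0, 1}: f^{-1}(U) = {a, b} ∈ τ_X ✓.
Found U = {1} with f^{-1}(U) = {b} not in τ_X. Therefore f is NOT continuous.


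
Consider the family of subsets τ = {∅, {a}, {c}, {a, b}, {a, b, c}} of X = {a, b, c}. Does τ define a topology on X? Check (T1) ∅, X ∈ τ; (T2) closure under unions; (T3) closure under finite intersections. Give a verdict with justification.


τ is NOT a topology on X.

Axiom (T1): ∅ ∈ τ? Yes; X ∈ τ? Yes.
Axiom (T2/T3): check pairwise unions and intersections of members of τ.
Counterexample for (T2): {a} ∪ {c} = {a, c} ∉ τ. Therefore τ is NOT a topology.


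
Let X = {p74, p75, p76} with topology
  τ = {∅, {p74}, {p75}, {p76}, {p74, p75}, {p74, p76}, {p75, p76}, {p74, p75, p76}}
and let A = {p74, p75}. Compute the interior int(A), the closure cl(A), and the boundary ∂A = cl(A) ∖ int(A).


int(A) = {p74, p75}, cl(A) = {p74, p75}, ∂A = ∅.

Closed sets in (X, τ) are complements of opens:
  closed(X, τ) = {∅, {p74}, {p75}, {p76}, {p74, p75}, {p74, p76}, {p75, p76}, {p74, p75, p76}}.
int(A) = ⋃ {U ∈ τ : U ⊆ A}. Opens contained in A: ∅, {p74}, {p75}, {p74, p75}.
Taking the union of these: int(A) = {p74, p75}.
cl(A) = ⋂ {C closed : A ⊆ C}. Closed sets containing A: {p74, p75}, {p74, p75, p76}.
Intersecting these: cl(A) = {p74, p75}.
∂A = cl(A) ∖ int(A) = {p74, p75} ∖ {p74, p75} = ∅.


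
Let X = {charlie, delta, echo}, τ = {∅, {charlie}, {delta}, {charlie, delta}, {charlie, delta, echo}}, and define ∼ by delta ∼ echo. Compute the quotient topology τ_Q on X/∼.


X/∼ = {[charlie], [delta=echo]}; |τ_Q| = 3.

Equivalence classes: [charlie], [delta=echo].
Quotient map π: X → X/∼ sends charlie ↦ [charlie], delta ↦ [delta=echo], echo ↦ [delta=echo].
For each subset V ⊆ X/∼, compute π^{-1}(V) ⊆ X and check whether π^{-1}(V) ∈ τ. V is open in τ_Q iff π^{-1}(V) ∈ τ.
  V = {}: π^{-1}(V) = ∅ ∈ τ ✓.
  V = {[charlie]}: π^{-1}(V) = {charlie} ∈ τ ✓.
  V = {[delta=echo]}: π^{-1}(V) = {delta, echo} ∉ τ ✗.
  V = {[charlie], [delta=echo]}: π^{-1}(V) = {charlie, delta, echo} ∈ τ ✓.
Open sets in the quotient: τ_Q = {{}, {[charlie]}, {[charlie], [delta=echo]}} (3 elements).


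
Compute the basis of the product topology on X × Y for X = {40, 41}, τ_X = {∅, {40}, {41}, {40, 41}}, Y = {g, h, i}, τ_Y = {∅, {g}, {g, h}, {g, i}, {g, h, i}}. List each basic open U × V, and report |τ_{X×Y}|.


Basis B = {∅ × ∅, {40} × {g}, {41} × {g}, {40} × {g, h}, {40} × {g, i}, {40, 41} × {g}, {41} × {g, h}, {41} × {g, i}, {40} × {g, h, i}, {41} × {g, h, i}, {40, 41} × {g, h}, {40, 41} × {g, i}, {40, 41} × {g, h, i}}; |τ_{X×Y}| = 25.

Enumerate products U × V with U ∈ τ_X, V ∈ τ_Y (deduplicated):
  ∅ × ∅ = {} (∅)
  {40} × {g} = {(40,g)}
  {41} × {g} = {(41,g)}
  {40} × {g, h} = {(40,g), (40,h)}
  {40} × {g, i} = {(40,g), (40,i)}
  {40, 41} × {g} = {(40,g), (41,g)}
  {41} × {g, h} = {(41,g), (41,h)}
  {41} × {g, i} = {(41,g), (41,i)}
  {40} × {g, h, i} = {(40,g), (40,h), (40,i)}
  {41} × {g, h, i} = {(41,g), (41,h), (41,i)}
  {40, 41} × {g, h} = {(40,g), (40,h), (41,g), (41,h)}
  {40, 41} × {g, i} = {(40,g), (40,i), (41,g), (41,i)}
  {40, 41} × {g, h, i} = {(40,g), (40,h), (40,i), (41,g), (41,h), (41,i)}
These 13 distinct sets form the basis B.
Close under arbitrary unions to get τ_{X×Y}; counting gives |τ_{X×Y}| = 25.
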